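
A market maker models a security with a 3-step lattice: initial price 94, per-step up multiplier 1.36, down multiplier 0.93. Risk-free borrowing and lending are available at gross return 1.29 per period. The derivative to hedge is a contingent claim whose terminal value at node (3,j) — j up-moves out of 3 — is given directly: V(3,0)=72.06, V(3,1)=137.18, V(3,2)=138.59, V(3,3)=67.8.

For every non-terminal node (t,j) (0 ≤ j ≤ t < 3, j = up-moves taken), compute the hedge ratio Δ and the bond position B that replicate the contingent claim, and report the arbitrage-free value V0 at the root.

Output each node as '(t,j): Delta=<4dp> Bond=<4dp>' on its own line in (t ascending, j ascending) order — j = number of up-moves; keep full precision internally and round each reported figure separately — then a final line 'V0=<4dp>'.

Risk-neutral probability p* = (R−d)/(u−d) = (1.29−0.93)/(1.36−0.93) = 0.8372.
Terminal payoffs: V(3,0)=72.0600, V(3,1)=137.1800, V(3,2)=138.5900, V(3,3)=67.8000
  t=2,j=0: stock 81.3006 → up 110.5688 (V=137.1800), down 75.6096 (V=72.0600). Price 98.1233; hedge Δ=1.8627, bond B=-53.3186.
  t=2,j=1: stock 118.8912 → up 161.6920 (V=138.5900), down 110.5688 (V=137.1800). Price 107.2562; hedge Δ=0.0276, bond B=103.9771.
  t=2,j=2: stock 173.8624 → up 236.4529 (V=67.8000), down 161.6920 (V=138.5900). Price 61.4914; hedge Δ=-0.9469, bond B=226.1193.
  t=1,j=0: stock 87.4200 → up 118.8912 (V=107.2562), down 81.3006 (V=98.1233). Price 81.9918; hedge Δ=0.2430, bond B=60.7526.
  t=1,j=1: stock 127.8400 → up 173.8624 (V=61.4914), down 118.8912 (V=107.2562). Price 53.4430; hedge Δ=-0.8325, bond B=159.8727.
  t=0,j=0: stock 94.0000 → up 127.8400 (V=53.4430), down 87.4200 (V=81.9918). Price 45.0314; hedge Δ=-0.7063, bond B=111.4239.
Check: Δ(0,0)·S0 + B(0,0) = 45.0314 = V0.

(0,0): Delta=-0.7063 Bond=111.4239
(1,0): Delta=0.2430 Bond=60.7526
(1,1): Delta=-0.8325 Bond=159.8727
(2,0): Delta=1.8627 Bond=-53.3186
(2,1): Delta=0.0276 Bond=103.9771
(2,2): Delta=-0.9469 Bond=226.1193
V0=45.0314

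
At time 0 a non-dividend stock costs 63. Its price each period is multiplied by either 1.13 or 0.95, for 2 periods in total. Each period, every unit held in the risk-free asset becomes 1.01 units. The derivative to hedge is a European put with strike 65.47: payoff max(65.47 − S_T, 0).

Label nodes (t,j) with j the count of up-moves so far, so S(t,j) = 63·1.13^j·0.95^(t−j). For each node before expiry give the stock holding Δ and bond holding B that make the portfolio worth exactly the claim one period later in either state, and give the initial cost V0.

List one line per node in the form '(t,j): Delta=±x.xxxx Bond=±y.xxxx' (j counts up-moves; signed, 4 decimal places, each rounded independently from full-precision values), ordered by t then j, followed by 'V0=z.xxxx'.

(0,0): Delta=-0.5013 Bond=35.3347
(1,0): Delta=-0.7995 Bond=53.5320
(1,1): Delta=0.0000 Bond=0.0000
V0=3.7524

Under the risk-neutral measure, an up-move has probability p* = (R−d)/(u−d) = 0.3333 and values discount at R = 1.01.
Payoff layer (t=2): V(2,0)=8.6125, V(2,1)=0.0000, V(2,2)=0.0000
(1,0): S=59.8500. Δ = (V_up−V_dn)/(S_up−S_dn) = (0.0000−8.6125)/(67.6305−56.8575) = -0.7995. V = [p*·0.0000 + (1−p*)·8.6125]/1.01 = 5.6848. B = V − Δ·S = 53.5320.
(1,1): S=71.1900. Δ = (V_up−V_dn)/(S_up−S_dn) = (0.0000−0.0000)/(80.4447−67.6305) = 0.0000. V = [p*·0.0000 + (1−p*)·0.0000]/1.01 = 0.0000. B = V − Δ·S = 0.0000.
(0,0): S=63.0000. Δ = (V_up−V_dn)/(S_up−S_dn) = (0.0000−5.6848)/(71.1900−59.8500) = -0.5013. V = [p*·0.0000 + (1−p*)·5.6848]/1.01 = 3.7524. B = V − Δ·S = 35.3347.
Root portfolio cost Δ·63+B reproduces V0=3.7524.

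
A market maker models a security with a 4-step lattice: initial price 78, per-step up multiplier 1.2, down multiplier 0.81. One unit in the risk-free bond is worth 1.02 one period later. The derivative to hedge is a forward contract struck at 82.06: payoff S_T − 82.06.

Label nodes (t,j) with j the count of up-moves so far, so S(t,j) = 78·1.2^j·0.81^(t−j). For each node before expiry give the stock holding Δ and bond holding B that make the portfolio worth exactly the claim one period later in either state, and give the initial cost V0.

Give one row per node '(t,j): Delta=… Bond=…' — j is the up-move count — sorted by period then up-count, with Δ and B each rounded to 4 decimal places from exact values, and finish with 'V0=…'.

Risk-neutral probability p* = (R−d)/(u−d) = (1.02−0.81)/(1.2−0.81) = 0.5385.
Terminal payoffs: V(4,0)=-48.4836, V(4,1)=-32.3171, V(4,2)=-8.3668, V(4,3)=27.1150, V(4,4)=79.6808
  t=3,j=0: stock 41.4524 → up 49.7429 (V=-32.3171), down 33.5764 (V=-48.4836). Price -38.9986; hedge Δ=1.0000, bond B=-80.4510.
  t=3,j=1: stock 61.4110 → up 73.6932 (V=-8.3668), down 49.7429 (V=-32.3171). Price -19.0400; hedge Δ=1.0000, bond B=-80.4510.
  t=3,j=2: stock 90.9792 → up 109.1750 (V=27.1150), down 73.6932 (V=-8.3668). Price 10.5282; hedge Δ=1.0000, bond B=-80.4510.
  t=3,j=3: stock 134.7840 → up 161.7408 (V=79.6808), down 109.1750 (V=27.1150). Price 54.3330; hedge Δ=1.0000, bond B=-80.4510.
  t=2,j=0: stock 51.1758 → up 61.4110 (V=-19.0400), down 41.4524 (V=-38.9986). Price -27.6977; hedge Δ=1.0000, bond B=-78.8735.
  t=2,j=1: stock 75.8160 → up 90.9792 (V=10.5282), down 61.4110 (V=-19.0400). Price -3.0575; hedge Δ=1.0000, bond B=-78.8735.
  t=2,j=2: stock 112.3200 → up 134.7840 (V=54.3330), down 90.9792 (V=10.5282). Price 33.4465; hedge Δ=1.0000, bond B=-78.8735.
  t=1,j=0: stock 63.1800 → up 75.8160 (V=-3.0575), down 51.1758 (V=-27.6977). Price -14.1470; hedge Δ=1.0000, bond B=-77.3270.
  t=1,j=1: stock 93.6000 → up 112.3200 (V=33.4465), down 75.8160 (V=-3.0575). Price 16.2730; hedge Δ=1.0000, bond B=-77.3270.
  t=0,j=0: stock 78.0000 → up 93.6000 (V=16.2730), down 63.1800 (V=-14.1470). Price 2.1892; hedge Δ=1.0000, bond B=-75.8108.
Root portfolio cost Δ·78+B reproduces V0=2.1892.

(0,0): Delta=1.0000 Bond=-75.8108
(1,0): Delta=1.0000 Bond=-77.3270
(1,1): Delta=1.0000 Bond=-77.3270
(2,0): Delta=1.0000 Bond=-78.8735
(2,1): Delta=1.0000 Bond=-78.8735
(2,2): Delta=1.0000 Bond=-78.8735
(3,0): Delta=1.0000 Bond=-80.4510
(3,1): Delta=1.0000 Bond=-80.4510
(3,2): Delta=1.0000 Bond=-80.4510
(3,3): Delta=1.0000 Bond=-80.4510
V0=2.1892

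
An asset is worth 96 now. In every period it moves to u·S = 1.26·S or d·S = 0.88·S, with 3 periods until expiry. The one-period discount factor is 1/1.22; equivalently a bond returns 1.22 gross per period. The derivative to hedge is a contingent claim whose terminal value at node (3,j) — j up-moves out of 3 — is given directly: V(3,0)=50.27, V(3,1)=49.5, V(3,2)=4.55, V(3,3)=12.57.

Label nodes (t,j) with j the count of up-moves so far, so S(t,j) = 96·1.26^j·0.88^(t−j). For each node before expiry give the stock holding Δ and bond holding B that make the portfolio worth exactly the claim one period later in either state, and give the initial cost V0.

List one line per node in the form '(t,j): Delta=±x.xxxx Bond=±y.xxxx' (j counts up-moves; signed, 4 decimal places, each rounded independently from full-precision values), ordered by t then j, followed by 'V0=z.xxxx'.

No-arbitrage ⇒ martingale measure with p* = (R−d)/(u−d) = 0.8947.
Payoff layer (t=3): V(3,0)=50.2700, V(3,1)=49.5000, V(3,2)=4.5500, V(3,3)=12.5700
(2,0): S=74.3424. Δ = (V_up−V_dn)/(S_up−S_dn) = (49.5000−50.2700)/(93.6714−65.4213) = -0.0273. V = [p*·49.5000 + (1−p*)·50.2700]/1.22 = 40.6402. B = V − Δ·S = 42.6665.
(2,1): S=106.4448. Δ = (V_up−V_dn)/(S_up−S_dn) = (4.5500−49.5000)/(134.1204−93.6714) = -1.1113. V = [p*·4.5500 + (1−p*)·49.5000]/1.22 = 7.6079. B = V − Δ·S = 125.8973.
(2,2): S=152.4096. Δ = (V_up−V_dn)/(S_up−S_dn) = (12.5700−4.5500)/(192.0361−134.1204) = 0.1385. V = [p*·12.5700 + (1−p*)·4.5500]/1.22 = 9.6113. B = V − Δ·S = -11.4940.
(1,0): S=84.4800. Δ = (V_up−V_dn)/(S_up−S_dn) = (7.6079−40.6402)/(106.4448−74.3424) = -1.0290. V = [p*·7.6079 + (1−p*)·40.6402]/1.22 = 9.0860. B = V − Δ·S = 96.0133.
(1,1): S=120.9600. Δ = (V_up−V_dn)/(S_up−S_dn) = (9.6113−7.6079)/(152.4096−106.4448) = 0.0436. V = [p*·9.6113 + (1−p*)·7.6079]/1.22 = 7.7053. B = V − Δ·S = 2.4330.
(0,0): S=96.0000. Δ = (V_up−V_dn)/(S_up−S_dn) = (7.7053−9.0860)/(120.9600−84.4800) = -0.0378. V = [p*·7.7053 + (1−p*)·9.0860]/1.22 = 6.4349. B = V − Δ·S = 10.0685.
Root portfolio cost Δ·96+B reproduces V0=6.4349.

(0,0): Delta=-0.0378 Bond=10.0685
(1,0): Delta=-1.0290 Bond=96.0133
(1,1): Delta=0.0436 Bond=2.4330
(2,0): Delta=-0.0273 Bond=42.6665
(2,1): Delta=-1.1113 Bond=125.8973
(2,2): Delta=0.1385 Bond=-11.4940
V0=6.4349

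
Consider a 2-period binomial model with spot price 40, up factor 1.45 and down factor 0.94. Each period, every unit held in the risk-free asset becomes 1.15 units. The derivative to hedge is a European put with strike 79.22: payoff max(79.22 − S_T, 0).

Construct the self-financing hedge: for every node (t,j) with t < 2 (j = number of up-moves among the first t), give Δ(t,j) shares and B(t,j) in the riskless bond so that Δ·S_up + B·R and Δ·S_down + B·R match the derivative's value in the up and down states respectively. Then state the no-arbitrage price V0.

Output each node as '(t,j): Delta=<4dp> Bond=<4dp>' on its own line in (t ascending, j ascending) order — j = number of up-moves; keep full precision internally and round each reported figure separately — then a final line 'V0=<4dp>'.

(0,0): Delta=-0.9143 Bond=57.1012
(1,0): Delta=-1.0000 Bond=68.8870
(1,1): Delta=-0.8350 Bond=61.0656
V0=20.5273

Risk-neutral probability p* = (R−d)/(u−d) = (1.15−0.94)/(1.45−0.94) = 0.4118.
Payoff layer (t=2): V(2,0)=43.8760, V(2,1)=24.7000, V(2,2)=0.0000
  t=1,j=0: stock 37.6000 → up 54.5200 (V=24.7000), down 35.3440 (V=43.8760). Price 31.2870; hedge Δ=-1.0000, bond B=68.8870.
  t=1,j=1: stock 58.0000 → up 84.1000 (V=0.0000), down 54.5200 (V=24.7000). Price 12.6343; hedge Δ=-0.8350, bond B=61.0656.
  t=0,j=0: stock 40.0000 → up 58.0000 (V=12.6343), down 37.6000 (V=31.2870). Price 20.5273; hedge Δ=-0.9143, bond B=57.1012.
Root portfolio cost Δ·40+B reproduces V0=20.5273.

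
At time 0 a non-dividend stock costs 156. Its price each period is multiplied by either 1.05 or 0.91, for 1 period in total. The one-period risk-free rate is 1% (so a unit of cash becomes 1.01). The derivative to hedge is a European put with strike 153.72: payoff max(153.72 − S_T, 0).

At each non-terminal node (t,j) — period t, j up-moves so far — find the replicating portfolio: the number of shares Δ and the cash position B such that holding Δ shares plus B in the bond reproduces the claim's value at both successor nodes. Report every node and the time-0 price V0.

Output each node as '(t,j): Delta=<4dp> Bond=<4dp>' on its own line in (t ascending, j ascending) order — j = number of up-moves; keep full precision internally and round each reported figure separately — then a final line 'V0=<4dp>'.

Under the risk-neutral measure, an up-move has probability p* = (R−d)/(u−d) = 0.7143 and values discount at R = 1.01.
Payoff layer (t=1): V(1,0)=11.7600, V(1,1)=0.0000
  t=0,j=0: stock 156.0000 → up 163.8000 (V=0.0000), down 141.9600 (V=11.7600). Price 3.3267; hedge Δ=-0.5385, bond B=87.3267.
The time-0 hedge costs 3.3267, which is the no-arbitrage price.

(0,0): Delta=-0.5385 Bond=87.3267
V0=3.3267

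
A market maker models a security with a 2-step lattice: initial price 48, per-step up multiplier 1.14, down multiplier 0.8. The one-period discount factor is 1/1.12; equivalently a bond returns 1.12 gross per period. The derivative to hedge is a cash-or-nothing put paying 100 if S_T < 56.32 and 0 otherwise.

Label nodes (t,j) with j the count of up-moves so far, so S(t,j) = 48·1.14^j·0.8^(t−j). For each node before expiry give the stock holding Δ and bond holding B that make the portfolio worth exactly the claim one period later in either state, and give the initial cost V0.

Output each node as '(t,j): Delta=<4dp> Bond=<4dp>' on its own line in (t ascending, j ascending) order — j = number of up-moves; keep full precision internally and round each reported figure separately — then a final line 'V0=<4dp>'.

Since d<R<u, set p* = (R−d)/(u−d) = 0.9412; price each node as the discounted p*-expectation of its children.
Terminal payoffs: V(2,0)=100.0000, V(2,1)=100.0000, V(2,2)=0.0000
  t=1,j=0: stock 38.4000 → up 43.7760 (V=100.0000), down 30.7200 (V=100.0000). Price 89.2857; hedge Δ=0.0000, bond B=89.2857.
  t=1,j=1: stock 54.7200 → up 62.3808 (V=0.0000), down 43.7760 (V=100.0000). Price 5.2521; hedge Δ=-5.3750, bond B=299.3697.
  t=0,j=0: stock 48.0000 → up 54.7200 (V=5.2521), down 38.4000 (V=89.2857). Price 9.1029; hedge Δ=-5.1491, bond B=256.2606.
Each (Δ,B) replicates both successor values, so the strategy is self-financing and V0 is arbitrage-free.

(0,0): Delta=-5.1491 Bond=256.2606
(1,0): Delta=0.0000 Bond=89.2857
(1,1): Delta=-5.3750 Bond=299.3697
V0=9.1029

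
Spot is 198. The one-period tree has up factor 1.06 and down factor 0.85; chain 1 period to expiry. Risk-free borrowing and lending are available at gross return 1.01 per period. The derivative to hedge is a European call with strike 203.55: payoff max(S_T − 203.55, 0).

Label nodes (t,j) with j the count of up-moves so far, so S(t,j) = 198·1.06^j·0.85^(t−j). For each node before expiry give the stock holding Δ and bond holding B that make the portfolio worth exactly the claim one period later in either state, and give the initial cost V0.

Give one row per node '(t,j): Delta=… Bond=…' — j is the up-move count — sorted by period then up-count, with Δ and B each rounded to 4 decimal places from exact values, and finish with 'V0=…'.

Since d<R<u, set p* = (R−d)/(u−d) = 0.7619; price each node as the discounted p*-expectation of its children.
Terminal values V(1,·): V(1,0)=0.0000, V(1,1)=6.3300
(0,0): S=198.0000. Δ = (V_up−V_dn)/(S_up−S_dn) = (6.3300−0.0000)/(209.8800−168.3000) = 0.1522. V = [p*·6.3300 + (1−p*)·0.0000]/1.01 = 4.7751. B = V − Δ·S = -25.3678.
The time-0 hedge costs 4.7751, which is the no-arbitrage price.

(0,0): Delta=0.1522 Bond=-25.3678
V0=4.7751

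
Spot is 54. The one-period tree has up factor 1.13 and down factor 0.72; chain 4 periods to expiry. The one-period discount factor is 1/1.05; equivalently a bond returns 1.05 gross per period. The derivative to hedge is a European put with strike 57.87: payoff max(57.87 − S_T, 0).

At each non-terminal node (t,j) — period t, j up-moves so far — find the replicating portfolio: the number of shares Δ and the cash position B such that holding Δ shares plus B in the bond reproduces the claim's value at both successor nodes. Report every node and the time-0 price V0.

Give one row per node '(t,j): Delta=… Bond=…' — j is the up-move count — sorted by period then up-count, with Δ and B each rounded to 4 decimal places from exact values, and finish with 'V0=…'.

(0,0): Delta=-0.3861 Bond=24.8778
(1,0): Delta=-1.0000 Bond=49.9903
(1,1): Delta=-0.2913 Bond=20.3354
(2,0): Delta=-1.0000 Bond=52.4898
(2,1): Delta=-1.0000 Bond=52.4898
(2,2): Delta=-0.1818 Bond=13.8036
(3,0): Delta=-1.0000 Bond=55.1143
(3,1): Delta=-1.0000 Bond=55.1143
(3,2): Delta=-1.0000 Bond=55.1143
(3,3): Delta=-0.0554 Bond=4.6464
V0=4.0286

Risk-neutral probability p* = (R−d)/(u−d) = (1.05−0.72)/(1.13−0.72) = 0.8049.
Terminal values V(4,·): V(4,0)=43.3581, V(4,1)=35.0944, V(4,2)=22.1250, V(4,3)=1.7702, V(4,4)=0.0000
  t=3,j=0: stock 20.1554 → up 22.7756 (V=35.0944), down 14.5119 (V=43.3581). Price 34.9589; hedge Δ=-1.0000, bond B=55.1143.
  t=3,j=1: stock 31.6328 → up 35.7450 (V=22.1250), down 22.7756 (V=35.0944). Price 23.4815; hedge Δ=-1.0000, bond B=55.1143.
  t=3,j=2: stock 49.6459 → up 56.0998 (V=1.7702), down 35.7450 (V=22.1250). Price 5.4684; hedge Δ=-1.0000, bond B=55.1143.
  t=3,j=3: stock 77.9164 → up 88.0456 (V=0.0000), down 56.0998 (V=1.7702). Price 0.3290; hedge Δ=-0.0554, bond B=4.6464.
  t=2,j=0: stock 27.9936 → up 31.6328 (V=23.4815), down 20.1554 (V=34.9589). Price 24.4962; hedge Δ=-1.0000, bond B=52.4898.
  t=2,j=1: stock 43.9344 → up 49.6459 (V=5.4684), down 31.6328 (V=23.4815). Price 8.5554; hedge Δ=-1.0000, bond B=52.4898.
  t=2,j=2: stock 68.9526 → up 77.9164 (V=0.3290), down 49.6459 (V=5.4684). Price 1.2684; hedge Δ=-0.1818, bond B=13.8036.
  t=1,j=0: stock 38.8800 → up 43.9344 (V=8.5554), down 27.9936 (V=24.4962). Price 11.1103; hedge Δ=-1.0000, bond B=49.9903.
  t=1,j=1: stock 61.0200 → up 68.9526 (V=1.2684), down 43.9344 (V=8.5554). Price 2.5621; hedge Δ=-0.2913, bond B=20.3354.
  t=0,j=0: stock 54.0000 → up 61.0200 (V=2.5621), down 38.8800 (V=11.1103). Price 4.0286; hedge Δ=-0.3861, bond B=24.8778.
The time-0 hedge costs 4.0286, which is the no-arbitrage price.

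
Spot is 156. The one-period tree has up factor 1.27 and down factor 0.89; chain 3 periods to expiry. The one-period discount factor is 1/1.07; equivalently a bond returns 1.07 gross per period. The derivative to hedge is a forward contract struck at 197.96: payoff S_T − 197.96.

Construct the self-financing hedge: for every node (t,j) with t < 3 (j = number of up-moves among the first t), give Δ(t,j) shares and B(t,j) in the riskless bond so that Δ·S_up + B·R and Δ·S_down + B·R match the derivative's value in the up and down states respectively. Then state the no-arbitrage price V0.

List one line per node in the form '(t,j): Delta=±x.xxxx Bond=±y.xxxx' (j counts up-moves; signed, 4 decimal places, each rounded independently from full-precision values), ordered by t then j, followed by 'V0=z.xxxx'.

(0,0): Delta=1.0000 Bond=-161.5943
(1,0): Delta=1.0000 Bond=-172.9059
(1,1): Delta=1.0000 Bond=-172.9059
(2,0): Delta=1.0000 Bond=-185.0093
(2,1): Delta=1.0000 Bond=-185.0093
(2,2): Delta=1.0000 Bond=-185.0093
V0=-5.5943

Since d<R<u, set p* = (R−d)/(u−d) = 0.4737; price each node as the discounted p*-expectation of its children.
Payoff layer (t=3): V(3,0)=-87.9848, V(3,1)=-41.0291, V(3,2)=25.9750, V(3,3)=121.5877
  t=2,j=0: stock 123.5676 → up 156.9309 (V=-41.0291), down 109.9752 (V=-87.9848). Price -61.4417; hedge Δ=1.0000, bond B=-185.0093.
  t=2,j=1: stock 176.3268 → up 223.9350 (V=25.9750), down 156.9309 (V=-41.0291). Price -8.6825; hedge Δ=1.0000, bond B=-185.0093.
  t=2,j=2: stock 251.6124 → up 319.5477 (V=121.5877), down 223.9350 (V=25.9750). Price 66.6031; hedge Δ=1.0000, bond B=-185.0093.
  t=1,j=0: stock 138.8400 → up 176.3268 (V=-8.6825), down 123.5676 (V=-61.4417). Price -34.0659; hedge Δ=1.0000, bond B=-172.9059.
  t=1,j=1: stock 198.1200 → up 251.6124 (V=66.6031), down 176.3268 (V=-8.6825). Price 25.2141; hedge Δ=1.0000, bond B=-172.9059.
  t=0,j=0: stock 156.0000 → up 198.1200 (V=25.2141), down 138.8400 (V=-34.0659). Price -5.5943; hedge Δ=1.0000, bond B=-161.5943.
Root portfolio cost Δ·156+B reproduces V0=-5.5943.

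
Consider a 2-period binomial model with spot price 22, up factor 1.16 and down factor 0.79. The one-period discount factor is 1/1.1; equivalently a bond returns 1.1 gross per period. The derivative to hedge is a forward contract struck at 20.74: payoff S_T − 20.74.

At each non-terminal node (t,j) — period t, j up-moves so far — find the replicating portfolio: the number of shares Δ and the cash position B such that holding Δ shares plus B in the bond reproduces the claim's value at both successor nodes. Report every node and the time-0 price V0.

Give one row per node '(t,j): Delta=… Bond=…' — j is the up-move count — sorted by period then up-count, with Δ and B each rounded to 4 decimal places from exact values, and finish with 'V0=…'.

Since d<R<u, set p* = (R−d)/(u−d) = 0.8378; price each node as the discounted p*-expectation of its children.
Payoff layer (t=2): V(2,0)=-7.0098, V(2,1)=-0.5792, V(2,2)=8.8632
Node (1,0) S=17.3800: V=(p*·-0.5792+(1−p*)·-7.0098)/1.1=-1.4745; Δ=(-0.5792−-7.0098)/(20.1608−13.7302)=1.0000; B=V−Δ·S=-18.8545
Node (1,1) S=25.5200: V=(p*·8.8632+(1−p*)·-0.5792)/1.1=6.6655; Δ=(8.8632−-0.5792)/(29.6032−20.1608)=1.0000; B=V−Δ·S=-18.8545
Node (0,0) S=22.0000: V=(p*·6.6655+(1−p*)·-1.4745)/1.1=4.8595; Δ=(6.6655−-1.4745)/(25.5200−17.3800)=1.0000; B=V−Δ·S=-17.1405
Root portfolio cost Δ·22+B reproduces V0=4.8595.

(0,0): Delta=1.0000 Bond=-17.1405
(1,0): Delta=1.0000 Bond=-18.8545
(1,1): Delta=1.0000 Bond=-18.8545
V0=4.8595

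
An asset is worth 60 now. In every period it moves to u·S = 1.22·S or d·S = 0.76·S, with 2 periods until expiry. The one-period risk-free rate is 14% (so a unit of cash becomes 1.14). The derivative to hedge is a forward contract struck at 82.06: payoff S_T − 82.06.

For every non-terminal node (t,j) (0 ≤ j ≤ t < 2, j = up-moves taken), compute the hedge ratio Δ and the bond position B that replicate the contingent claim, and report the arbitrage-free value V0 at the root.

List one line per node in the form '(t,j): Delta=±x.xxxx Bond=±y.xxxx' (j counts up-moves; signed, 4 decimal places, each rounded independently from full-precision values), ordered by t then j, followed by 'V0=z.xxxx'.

(0,0): Delta=1.0000 Bond=-63.1425
(1,0): Delta=1.0000 Bond=-71.9825
(1,1): Delta=1.0000 Bond=-71.9825
V0=-3.1425

No-arbitrage ⇒ martingale measure with p* = (R−d)/(u−d) = 0.8261.
Terminal payoffs: V(2,0)=-47.4040, V(2,1)=-26.4280, V(2,2)=7.2440
  t=1,j=0: stock 45.6000 → up 55.6320 (V=-26.4280), down 34.6560 (V=-47.4040). Price -26.3825; hedge Δ=1.0000, bond B=-71.9825.
  t=1,j=1: stock 73.2000 → up 89.3040 (V=7.2440), down 55.6320 (V=-26.4280). Price 1.2175; hedge Δ=1.0000, bond B=-71.9825.
  t=0,j=0: stock 60.0000 → up 73.2000 (V=1.2175), down 45.6000 (V=-26.3825). Price -3.1425; hedge Δ=1.0000, bond B=-63.1425.
Root portfolio cost Δ·60+B reproduces V0=-3.1425.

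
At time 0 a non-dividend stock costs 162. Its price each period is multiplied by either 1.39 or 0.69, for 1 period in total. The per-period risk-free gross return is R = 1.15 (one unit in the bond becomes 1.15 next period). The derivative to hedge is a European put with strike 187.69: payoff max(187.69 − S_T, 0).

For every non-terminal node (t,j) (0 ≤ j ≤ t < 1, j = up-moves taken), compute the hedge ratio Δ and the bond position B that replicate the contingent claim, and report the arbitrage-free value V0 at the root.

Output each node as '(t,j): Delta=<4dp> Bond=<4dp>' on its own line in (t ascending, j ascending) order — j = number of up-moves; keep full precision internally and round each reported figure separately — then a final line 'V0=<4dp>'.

(0,0): Delta=-0.6694 Bond=131.0744
V0=22.6316

Risk-neutral probability p* = (R−d)/(u−d) = (1.15−0.69)/(1.39−0.69) = 0.6571.
At expiry t=1: V(1,0)=75.9100, V(1,1)=0.0000
(0,0): S=162.0000. Δ = (V_up−V_dn)/(S_up−S_dn) = (0.0000−75.9100)/(225.1800−111.7800) = -0.6694. V = [p*·0.0000 + (1−p*)·75.9100]/1.15 = 22.6316. B = V − Δ·S = 131.0744.
Each (Δ,B) replicates both successor values, so the strategy is self-financing and V0 is arbitrage-free.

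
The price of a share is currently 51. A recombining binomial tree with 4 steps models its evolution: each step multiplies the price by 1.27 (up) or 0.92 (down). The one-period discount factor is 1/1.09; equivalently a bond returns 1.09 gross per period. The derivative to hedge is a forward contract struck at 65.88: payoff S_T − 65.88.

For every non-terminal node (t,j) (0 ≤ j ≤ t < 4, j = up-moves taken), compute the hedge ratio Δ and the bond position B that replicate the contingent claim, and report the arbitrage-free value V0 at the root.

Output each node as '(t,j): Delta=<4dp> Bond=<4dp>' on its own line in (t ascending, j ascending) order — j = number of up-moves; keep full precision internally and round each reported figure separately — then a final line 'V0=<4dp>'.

(0,0): Delta=1.0000 Bond=-46.6711
(1,0): Delta=1.0000 Bond=-50.8714
(1,1): Delta=1.0000 Bond=-50.8714
(2,0): Delta=1.0000 Bond=-55.4499
(2,1): Delta=1.0000 Bond=-55.4499
(2,2): Delta=1.0000 Bond=-55.4499
(3,0): Delta=1.0000 Bond=-60.4404
(3,1): Delta=1.0000 Bond=-60.4404
(3,2): Delta=1.0000 Bond=-60.4404
(3,3): Delta=1.0000 Bond=-60.4404
V0=4.3289

The replicating-portfolio and risk-neutral prices coincide; use p* = (1.09−0.92)/(1.27−0.92) = 0.4857 for the latter.
Payoff layer (t=4): V(4,0)=-29.3440, V(4,1)=-15.4444, V(4,2)=3.7431, V(4,3)=30.2301, V(4,4)=66.7938
  t=3,j=0: stock 39.7131 → up 50.4356 (V=-15.4444), down 36.5360 (V=-29.3440). Price -20.7273; hedge Δ=1.0000, bond B=-60.4404.
  t=3,j=1: stock 54.8213 → up 69.6231 (V=3.7431), down 50.4356 (V=-15.4444). Price -5.6190; hedge Δ=1.0000, bond B=-60.4404.
  t=3,j=2: stock 75.6773 → up 96.1101 (V=30.2301), down 69.6231 (V=3.7431). Price 15.2369; hedge Δ=1.0000, bond B=-60.4404.
  t=3,j=3: stock 104.4675 → up 132.6738 (V=66.7938), down 96.1101 (V=30.2301). Price 44.0272; hedge Δ=1.0000, bond B=-60.4404.
  t=2,j=0: stock 43.1664 → up 54.8213 (V=-5.6190), down 39.7131 (V=-20.7273). Price -12.2835; hedge Δ=1.0000, bond B=-55.4499.
  t=2,j=1: stock 59.5884 → up 75.6773 (V=15.2369), down 54.8213 (V=-5.6190). Price 4.1385; hedge Δ=1.0000, bond B=-55.4499.
  t=2,j=2: stock 82.2579 → up 104.4675 (V=44.0272), down 75.6773 (V=15.2369). Price 26.8080; hedge Δ=1.0000, bond B=-55.4499.
  t=1,j=0: stock 46.9200 → up 59.5884 (V=4.1385), down 43.1664 (V=-12.2835). Price -3.9514; hedge Δ=1.0000, bond B=-50.8714.
  t=1,j=1: stock 64.7700 → up 82.2579 (V=26.8080), down 59.5884 (V=4.1385). Price 13.8986; hedge Δ=1.0000, bond B=-50.8714.
  t=0,j=0: stock 51.0000 → up 64.7700 (V=13.8986), down 46.9200 (V=-3.9514). Price 4.3289; hedge Δ=1.0000, bond B=-46.6711.
Check: Δ(0,0)·S0 + B(0,0) = 4.3289 = V0.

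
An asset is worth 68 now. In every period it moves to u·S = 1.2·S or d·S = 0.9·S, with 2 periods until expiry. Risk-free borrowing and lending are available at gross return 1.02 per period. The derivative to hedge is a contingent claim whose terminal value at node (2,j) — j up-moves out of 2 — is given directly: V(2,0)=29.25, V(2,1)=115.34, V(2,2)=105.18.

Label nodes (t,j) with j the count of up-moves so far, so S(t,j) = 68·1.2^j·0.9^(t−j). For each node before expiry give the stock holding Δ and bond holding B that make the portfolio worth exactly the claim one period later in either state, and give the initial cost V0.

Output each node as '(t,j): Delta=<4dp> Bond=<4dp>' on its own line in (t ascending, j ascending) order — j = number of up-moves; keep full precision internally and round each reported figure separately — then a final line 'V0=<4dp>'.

No-arbitrage ⇒ martingale measure with p* = (R−d)/(u−d) = 0.4000.
Terminal payoffs: V(2,0)=29.2500, V(2,1)=115.3400, V(2,2)=105.1800
  t=1,j=0: stock 61.2000 → up 73.4400 (V=115.3400), down 55.0800 (V=29.2500). Price 62.4373; hedge Δ=4.6890, bond B=-224.5294.
  t=1,j=1: stock 81.6000 → up 97.9200 (V=105.1800), down 73.4400 (V=115.3400). Price 109.0941; hedge Δ=-0.4150, bond B=142.9608.
  t=0,j=0: stock 68.0000 → up 81.6000 (V=109.0941), down 61.2000 (V=62.4373). Price 79.5098; hedge Δ=2.2871, bond B=-76.0131.
Root portfolio cost Δ·68+B reproduces V0=79.5098.

(0,0): Delta=2.2871 Bond=-76.0131
(1,0): Delta=4.6890 Bond=-224.5294
(1,1): Delta=-0.4150 Bond=142.9608
V0=79.5098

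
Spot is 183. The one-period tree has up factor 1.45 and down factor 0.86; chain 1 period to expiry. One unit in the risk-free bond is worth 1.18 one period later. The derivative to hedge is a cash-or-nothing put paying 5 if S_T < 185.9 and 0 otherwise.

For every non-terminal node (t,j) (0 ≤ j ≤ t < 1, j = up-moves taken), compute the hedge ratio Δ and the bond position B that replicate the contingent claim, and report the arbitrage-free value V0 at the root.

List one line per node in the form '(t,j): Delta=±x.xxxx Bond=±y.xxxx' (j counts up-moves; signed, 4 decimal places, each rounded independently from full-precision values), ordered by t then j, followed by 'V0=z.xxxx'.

(0,0): Delta=-0.0463 Bond=10.4137
V0=1.9391

Risk-neutral probability p* = (R−d)/(u−d) = (1.18−0.86)/(1.45−0.86) = 0.5424.
Terminal payoffs: V(1,0)=5.0000, V(1,1)=0.0000
(0,0): S=183.0000. Δ = (V_up−V_dn)/(S_up−S_dn) = (0.0000−5.0000)/(265.3500−157.3800) = -0.0463. V = [p*·0.0000 + (1−p*)·5.0000]/1.18 = 1.9391. B = V − Δ·S = 10.4137.
Each (Δ,B) replicates both successor values, so the strategy is self-financing and V0 is arbitrage-free.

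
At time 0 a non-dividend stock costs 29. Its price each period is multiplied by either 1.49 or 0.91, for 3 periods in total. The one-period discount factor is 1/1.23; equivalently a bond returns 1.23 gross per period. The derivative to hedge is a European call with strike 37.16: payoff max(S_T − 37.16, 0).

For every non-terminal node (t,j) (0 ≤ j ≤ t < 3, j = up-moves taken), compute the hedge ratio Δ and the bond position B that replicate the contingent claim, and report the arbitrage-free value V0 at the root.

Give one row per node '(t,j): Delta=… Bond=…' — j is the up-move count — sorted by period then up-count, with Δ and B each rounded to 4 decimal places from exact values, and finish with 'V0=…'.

(0,0): Delta=0.8632 Bond=-15.0155
(1,0): Delta=0.6280 Bond=-12.2607
(1,1): Delta=0.9800 Bond=-23.5133
(2,0): Delta=0.0000 Bond=0.0000
(2,1): Delta=0.9396 Bond=-27.3337
(2,2): Delta=1.0000 Bond=-30.2114
V0=10.0180

No-arbitrage ⇒ martingale measure with p* = (R−d)/(u−d) = 0.5517.
Payoff layer (t=3): V(3,0)=0.0000, V(3,1)=0.0000, V(3,2)=21.4284, V(3,3)=58.7705
(2,0): S=24.0149. Δ = (V_up−V_dn)/(S_up−S_dn) = (0.0000−0.0000)/(35.7822−21.8536) = 0.0000. V = [p*·0.0000 + (1−p*)·0.0000]/1.23 = 0.0000. B = V − Δ·S = 0.0000.
(2,1): S=39.3211. Δ = (V_up−V_dn)/(S_up−S_dn) = (21.4284−0.0000)/(58.5884−35.7822) = 0.9396. V = [p*·21.4284 + (1−p*)·0.0000]/1.23 = 9.6119. B = V − Δ·S = -27.3337.
(2,2): S=64.3829. Δ = (V_up−V_dn)/(S_up−S_dn) = (58.7705−21.4284)/(95.9305−58.5884) = 1.0000. V = [p*·58.7705 + (1−p*)·21.4284]/1.23 = 34.1715. B = V − Δ·S = -30.2114.
(1,0): S=26.3900. Δ = (V_up−V_dn)/(S_up−S_dn) = (9.6119−0.0000)/(39.3211−24.0149) = 0.6280. V = [p*·9.6119 + (1−p*)·0.0000]/1.23 = 4.3115. B = V − Δ·S = -12.2607.
(1,1): S=43.2100. Δ = (V_up−V_dn)/(S_up−S_dn) = (34.1715−9.6119)/(64.3829−39.3211) = 0.9800. V = [p*·34.1715 + (1−p*)·9.6119]/1.23 = 18.8309. B = V − Δ·S = -23.5133.
(0,0): S=29.0000. Δ = (V_up−V_dn)/(S_up−S_dn) = (18.8309−4.3115)/(43.2100−26.3900) = 0.8632. V = [p*·18.8309 + (1−p*)·4.3115]/1.23 = 10.0180. B = V − Δ·S = -15.0155.
Self-financing check: at every node Δ·S+B equals the discounted successor values.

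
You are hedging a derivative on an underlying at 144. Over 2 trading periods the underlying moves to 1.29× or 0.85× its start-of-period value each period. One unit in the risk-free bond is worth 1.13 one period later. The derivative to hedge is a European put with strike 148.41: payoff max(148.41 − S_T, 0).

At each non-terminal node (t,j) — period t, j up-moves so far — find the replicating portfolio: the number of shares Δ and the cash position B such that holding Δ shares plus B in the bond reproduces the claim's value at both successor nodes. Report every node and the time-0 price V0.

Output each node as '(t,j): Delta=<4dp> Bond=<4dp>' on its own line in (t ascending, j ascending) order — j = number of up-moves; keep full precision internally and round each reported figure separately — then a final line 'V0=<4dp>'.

(0,0): Delta=-0.2254 Bond=37.0456
(1,0): Delta=-0.8239 Bond=115.1193
(1,1): Delta=0.0000 Bond=0.0000
V0=4.5948

Under the risk-neutral measure, an up-move has probability p* = (R−d)/(u−d) = 0.6364 and values discount at R = 1.13.
Terminal values V(2,·): V(2,0)=44.3700, V(2,1)=0.0000, V(2,2)=0.0000
(1,0): S=122.4000. Δ = (V_up−V_dn)/(S_up−S_dn) = (0.0000−44.3700)/(157.8960−104.0400) = -0.8239. V = [p*·0.0000 + (1−p*)·44.3700]/1.13 = 14.2784. B = V − Δ·S = 115.1193.
(1,1): S=185.7600. Δ = (V_up−V_dn)/(S_up−S_dn) = (0.0000−0.0000)/(239.6304−157.8960) = 0.0000. V = [p*·0.0000 + (1−p*)·0.0000]/1.13 = 0.0000. B = V − Δ·S = 0.0000.
(0,0): S=144.0000. Δ = (V_up−V_dn)/(S_up−S_dn) = (0.0000−14.2784)/(185.7600−122.4000) = -0.2254. V = [p*·0.0000 + (1−p*)·14.2784]/1.13 = 4.5948. B = V − Δ·S = 37.0456.
Root portfolio cost Δ·144+B reproduces V0=4.5948.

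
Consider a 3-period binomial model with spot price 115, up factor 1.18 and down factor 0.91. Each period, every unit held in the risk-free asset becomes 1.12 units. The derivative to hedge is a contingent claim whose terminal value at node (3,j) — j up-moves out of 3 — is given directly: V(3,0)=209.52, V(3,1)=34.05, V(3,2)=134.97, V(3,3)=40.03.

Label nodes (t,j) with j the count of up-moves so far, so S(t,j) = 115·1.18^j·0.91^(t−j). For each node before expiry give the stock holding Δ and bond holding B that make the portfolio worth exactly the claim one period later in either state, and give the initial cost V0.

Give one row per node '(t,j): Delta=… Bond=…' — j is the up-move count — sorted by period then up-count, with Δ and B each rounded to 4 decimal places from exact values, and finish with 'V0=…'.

(0,0): Delta=-0.8014 Bond=148.7349
(1,0): Delta=1.2482 Bond=-47.9004
(1,1): Delta=-1.2529 Bond=227.8642
(2,0): Delta=-6.8243 Bond=715.1062
(2,1): Delta=3.0269 Bond=-273.2927
(2,2): Delta=-2.1960 Bond=406.2080
V0=56.5790

No-arbitrage ⇒ martingale measure with p* = (R−d)/(u−d) = 0.7778.
Terminal values V(3,·): V(3,0)=209.5200, V(3,1)=34.0500, V(3,2)=134.9700, V(3,3)=40.0300
Node (2,0) S=95.2315: V=(p*·34.0500+(1−p*)·209.5200)/1.12=65.2173; Δ=(34.0500−209.5200)/(112.3732−86.6607)=-6.8243; B=V−Δ·S=715.1062
Node (2,1) S=123.4870: V=(p*·134.9700+(1−p*)·34.0500)/1.12=100.4851; Δ=(134.9700−34.0500)/(145.7147−112.3732)=3.0269; B=V−Δ·S=-273.2927
Node (2,2) S=160.1260: V=(p*·40.0300+(1−p*)·134.9700)/1.12=54.5784; Δ=(40.0300−134.9700)/(188.9487−145.7147)=-2.1960; B=V−Δ·S=406.2080
Node (1,0) S=104.6500: V=(p*·100.4851+(1−p*)·65.2173)/1.12=82.7213; Δ=(100.4851−65.2173)/(123.4870−95.2315)=1.2482; B=V−Δ·S=-47.9004
Node (1,1) S=135.7000: V=(p*·54.5784+(1−p*)·100.4851)/1.12=57.8392; Δ=(54.5784−100.4851)/(160.1260−123.4870)=-1.2529; B=V−Δ·S=227.8642
Node (0,0) S=115.0000: V=(p*·57.8392+(1−p*)·82.7213)/1.12=56.5790; Δ=(57.8392−82.7213)/(135.7000−104.6500)=-0.8014; B=V−Δ·S=148.7349
The time-0 hedge costs 56.5790, which is the no-arbitrage price.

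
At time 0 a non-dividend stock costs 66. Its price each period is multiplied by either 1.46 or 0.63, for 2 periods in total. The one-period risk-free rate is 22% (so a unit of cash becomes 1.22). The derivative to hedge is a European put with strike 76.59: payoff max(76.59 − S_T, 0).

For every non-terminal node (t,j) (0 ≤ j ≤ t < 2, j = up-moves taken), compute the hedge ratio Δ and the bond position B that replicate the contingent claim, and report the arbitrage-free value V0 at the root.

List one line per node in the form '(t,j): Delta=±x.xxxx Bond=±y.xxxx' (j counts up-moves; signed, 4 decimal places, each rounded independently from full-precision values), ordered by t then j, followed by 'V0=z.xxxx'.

(0,0): Delta=-0.3183 Bond=28.2228
(1,0): Delta=-1.0000 Bond=62.7787
(1,1): Delta=-0.1986 Bond=22.9009
V0=7.2178

Risk-neutral probability p* = (R−d)/(u−d) = (1.22−0.63)/(1.46−0.63) = 0.7108.
Terminal values V(2,·): V(2,0)=50.3946, V(2,1)=15.8832, V(2,2)=0.0000
(1,0): S=41.5800. Δ = (V_up−V_dn)/(S_up−S_dn) = (15.8832−50.3946)/(60.7068−26.1954) = -1.0000. V = [p*·15.8832 + (1−p*)·50.3946]/1.22 = 21.1987. B = V − Δ·S = 62.7787.
(1,1): S=96.3600. Δ = (V_up−V_dn)/(S_up−S_dn) = (0.0000−15.8832)/(140.6856−60.7068) = -0.1986. V = [p*·0.0000 + (1−p*)·15.8832]/1.22 = 3.7645. B = V − Δ·S = 22.9009.
(0,0): S=66.0000. Δ = (V_up−V_dn)/(S_up−S_dn) = (3.7645−21.1987)/(96.3600−41.5800) = -0.3183. V = [p*·3.7645 + (1−p*)·21.1987]/1.22 = 7.2178. B = V − Δ·S = 28.2228.
Root portfolio cost Δ·66+B reproduces V0=7.2178.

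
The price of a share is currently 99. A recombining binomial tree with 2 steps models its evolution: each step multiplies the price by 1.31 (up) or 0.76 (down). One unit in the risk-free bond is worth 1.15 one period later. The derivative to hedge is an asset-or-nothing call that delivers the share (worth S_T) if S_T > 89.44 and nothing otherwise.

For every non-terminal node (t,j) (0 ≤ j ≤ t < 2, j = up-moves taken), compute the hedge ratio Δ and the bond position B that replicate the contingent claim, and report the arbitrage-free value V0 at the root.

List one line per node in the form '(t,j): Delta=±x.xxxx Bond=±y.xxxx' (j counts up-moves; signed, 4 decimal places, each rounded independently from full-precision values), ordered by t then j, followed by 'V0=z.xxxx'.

(0,0): Delta=1.2657 Bond=-29.9594
(1,0): Delta=2.3818 Bond=-118.4331
(1,1): Delta=1.0000 Bond=0.0000
V0=95.3408

No-arbitrage ⇒ martingale measure with p* = (R−d)/(u−d) = 0.7091.
Terminal payoffs: V(2,0)=0.0000, V(2,1)=98.5644, V(2,2)=169.8939
Node (1,0) S=75.2400: V=(p*·98.5644+(1−p*)·0.0000)/1.15=60.7749; Δ=(98.5644−0.0000)/(98.5644−57.1824)=2.3818; B=V−Δ·S=-118.4331
Node (1,1) S=129.6900: V=(p*·169.8939+(1−p*)·98.5644)/1.15=129.6900; Δ=(169.8939−98.5644)/(169.8939−98.5644)=1.0000; B=V−Δ·S=0.0000
Node (0,0) S=99.0000: V=(p*·129.6900+(1−p*)·60.7749)/1.15=95.3408; Δ=(129.6900−60.7749)/(129.6900−75.2400)=1.2657; B=V−Δ·S=-29.9594
Root portfolio cost Δ·99+B reproduces V0=95.3408.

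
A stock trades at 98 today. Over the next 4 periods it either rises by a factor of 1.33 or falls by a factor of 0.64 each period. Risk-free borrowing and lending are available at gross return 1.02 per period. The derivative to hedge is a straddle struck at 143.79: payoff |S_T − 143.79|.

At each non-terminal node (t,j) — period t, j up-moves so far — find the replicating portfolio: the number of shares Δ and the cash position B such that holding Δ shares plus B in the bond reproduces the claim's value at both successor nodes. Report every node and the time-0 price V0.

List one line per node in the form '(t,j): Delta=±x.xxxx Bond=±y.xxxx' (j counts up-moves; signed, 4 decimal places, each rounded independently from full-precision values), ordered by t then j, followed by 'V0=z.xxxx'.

(0,0): Delta=-0.2165 Bond=85.8230
(1,0): Delta=-0.9492 Bond=133.4991
(1,1): Delta=0.0712 Bond=50.0460
(2,0): Delta=-1.0000 Bond=138.2065
(2,1): Delta=-0.9293 Bond=134.5070
(2,2): Delta=0.4639 Bond=-17.0389
(3,0): Delta=-1.0000 Bond=140.9706
(3,1): Delta=-1.0000 Bond=140.9706
(3,2): Delta=-0.9016 Bond=134.1188
(3,3): Delta=1.0000 Bond=-140.9706
V0=64.6090

Under the risk-neutral measure, an up-move has probability p* = (R−d)/(u−d) = 0.5507 and values discount at R = 1.02.
Payoff layer (t=4): V(4,0)=127.3483, V(4,1)=109.6222, V(4,2)=72.7849, V(4,3)=3.7674, V(4,4)=162.8527
Node (3,0) S=25.6901: V=(p*·109.6222+(1−p*)·127.3483)/1.02=115.2805; Δ=(109.6222−127.3483)/(34.1678−16.4417)=-1.0000; B=V−Δ·S=140.9706
Node (3,1) S=53.3873: V=(p*·72.7849+(1−p*)·109.6222)/1.02=87.5833; Δ=(72.7849−109.6222)/(71.0051−34.1678)=-1.0000; B=V−Δ·S=140.9706
Node (3,2) S=110.9454: V=(p*·3.7674+(1−p*)·72.7849)/1.02=34.0934; Δ=(3.7674−72.7849)/(147.5574−71.0051)=-0.9016; B=V−Δ·S=134.1188
Node (3,3) S=230.5584: V=(p*·162.8527+(1−p*)·3.7674)/1.02=89.5878; Δ=(162.8527−3.7674)/(306.6427−147.5574)=1.0000; B=V−Δ·S=-140.9706
Node (2,0) S=40.1408: V=(p*·87.5833+(1−p*)·115.2805)/1.02=98.0657; Δ=(87.5833−115.2805)/(53.3873−25.6901)=-1.0000; B=V−Δ·S=138.2065
Node (2,1) S=83.4176: V=(p*·34.0934+(1−p*)·87.5833)/1.02=56.9854; Δ=(34.0934−87.5833)/(110.9454−53.3873)=-0.9293; B=V−Δ·S=134.5070
Node (2,2) S=173.3522: V=(p*·89.5878+(1−p*)·34.0934)/1.02=63.3878; Δ=(89.5878−34.0934)/(230.5584−110.9454)=0.4639; B=V−Δ·S=-17.0389
Node (1,0) S=62.7200: V=(p*·56.9854+(1−p*)·98.0657)/1.02=73.9625; Δ=(56.9854−98.0657)/(83.4176−40.1408)=-0.9492; B=V−Δ·S=133.4991
Node (1,1) S=130.3400: V=(p*·63.3878+(1−p*)·56.9854)/1.02=59.3249; Δ=(63.3878−56.9854)/(173.3522−83.4176)=0.0712; B=V−Δ·S=50.0460
Node (0,0) S=98.0000: V=(p*·59.3249+(1−p*)·73.9625)/1.02=64.6090; Δ=(59.3249−73.9625)/(130.3400−62.7200)=-0.2165; B=V−Δ·S=85.8230
Each (Δ,B) replicates both successor values, so the strategy is self-financing and V0 is arbitrage-free.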